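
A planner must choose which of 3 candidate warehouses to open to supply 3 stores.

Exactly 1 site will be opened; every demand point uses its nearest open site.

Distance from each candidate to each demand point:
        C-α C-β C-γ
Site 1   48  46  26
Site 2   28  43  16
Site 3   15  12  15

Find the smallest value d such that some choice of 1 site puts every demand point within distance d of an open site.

Open {Site 3}.
  Farthest demand point is C-α at distance 15 (to Site 3); all others are ≤ 15.
With {Site 2} the worst case is 43.
With {Site 1} the worst case is 48.
No size-1 selection achieves below 15.

15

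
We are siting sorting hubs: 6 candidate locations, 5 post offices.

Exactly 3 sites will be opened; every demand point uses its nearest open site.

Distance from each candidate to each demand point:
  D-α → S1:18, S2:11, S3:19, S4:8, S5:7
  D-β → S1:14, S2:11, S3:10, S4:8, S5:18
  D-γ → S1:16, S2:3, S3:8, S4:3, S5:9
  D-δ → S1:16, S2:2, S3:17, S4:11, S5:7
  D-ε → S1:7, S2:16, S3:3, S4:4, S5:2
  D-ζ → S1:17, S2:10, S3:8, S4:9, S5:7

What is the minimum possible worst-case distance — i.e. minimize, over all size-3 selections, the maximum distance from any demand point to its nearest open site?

7

Open {D-α, D-γ, D-ε}.
  Farthest demand point is S1 at distance 7 (to D-ε); all others are ≤ 7.
With {D-α, D-δ, D-ε} the worst case is 7.
With {D-β, D-γ, D-ε} the worst case is 7.
No size-3 selection achieves below 7.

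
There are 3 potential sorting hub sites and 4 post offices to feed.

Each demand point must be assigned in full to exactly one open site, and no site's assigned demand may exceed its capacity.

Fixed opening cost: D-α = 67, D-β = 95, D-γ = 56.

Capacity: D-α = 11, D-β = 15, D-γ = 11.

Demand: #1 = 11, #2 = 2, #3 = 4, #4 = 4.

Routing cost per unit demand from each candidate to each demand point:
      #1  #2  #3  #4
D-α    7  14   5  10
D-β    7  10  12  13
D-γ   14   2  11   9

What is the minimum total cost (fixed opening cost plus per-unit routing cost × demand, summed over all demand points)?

Open {D-α, D-γ}; cheapest assignment that respects the capacities:
  D-α (cap 11, load 11): #1 — cost 11×7 = 77
  D-γ (cap 11, load 10): #2, #3, #4 — cost 2×2 + 4×11 + 4×9 = 84
  Shipping 161, fixed 123 → total 284.
  Any other capacity-feasible assignment to {D-α, D-γ} ships for at least 161.
Compare {D-β, D-γ}: its best feasible assignment gives total 312.
Compare {D-α, D-β}: its best feasible assignment gives total 319.
Every other set of open sites that can feasibly serve all demand totals ≥ 312 even under its best assignment. Minimum: 284.

284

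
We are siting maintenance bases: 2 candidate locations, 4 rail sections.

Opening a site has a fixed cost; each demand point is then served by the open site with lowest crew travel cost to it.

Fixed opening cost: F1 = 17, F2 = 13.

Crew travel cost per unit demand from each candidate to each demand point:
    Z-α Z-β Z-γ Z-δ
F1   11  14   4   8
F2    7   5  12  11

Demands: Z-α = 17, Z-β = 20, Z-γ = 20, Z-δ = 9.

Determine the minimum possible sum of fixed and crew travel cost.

401

Open {F1, F2}: assign each demand point to its cheapest open site.
  Z-α→F2 17×7=119, Z-β→F2 20×5=100, Z-γ→F1 20×4=80, Z-δ→F1 9×8=72
  crew travel cost 371, fixed 30 → total 401.
Compare {F2}: crew travel cost 558 + fixed 13 = 571.
Compare {F1}: crew travel cost 619 + fixed 17 = 636.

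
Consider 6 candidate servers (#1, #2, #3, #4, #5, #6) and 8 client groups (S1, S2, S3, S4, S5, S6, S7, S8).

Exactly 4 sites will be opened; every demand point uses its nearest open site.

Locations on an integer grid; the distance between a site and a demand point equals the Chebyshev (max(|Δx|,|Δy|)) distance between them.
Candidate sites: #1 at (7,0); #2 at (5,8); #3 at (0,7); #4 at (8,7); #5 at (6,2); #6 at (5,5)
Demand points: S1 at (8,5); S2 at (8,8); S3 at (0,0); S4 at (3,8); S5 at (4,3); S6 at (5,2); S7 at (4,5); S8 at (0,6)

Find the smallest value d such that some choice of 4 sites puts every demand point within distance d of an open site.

Open {#1, #2, #3, #6}.
  Farthest demand point is S3 at distance 5 (to #6); all others are ≤ 5.
With {#1, #2, #4, #6} the worst case is 5.
With {#1, #2, #5, #6} the worst case is 5.
No size-4 selection achieves below 5.

5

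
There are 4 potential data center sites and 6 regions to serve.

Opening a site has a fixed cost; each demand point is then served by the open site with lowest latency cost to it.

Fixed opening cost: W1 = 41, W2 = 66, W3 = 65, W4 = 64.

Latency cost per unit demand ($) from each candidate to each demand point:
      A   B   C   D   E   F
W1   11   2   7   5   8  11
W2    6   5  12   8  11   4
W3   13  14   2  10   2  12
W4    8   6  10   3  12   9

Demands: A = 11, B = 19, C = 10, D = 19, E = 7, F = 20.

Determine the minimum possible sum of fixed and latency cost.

485

Open {W1, W2, W3}: assign each demand point to its cheapest open site.
  A→W2 11×6=66, B→W1 19×2=38, C→W3 10×2=20, D→W1 19×5=95, E→W3 7×2=14, F→W2 20×4=80
  latency cost 313, fixed 172 → total 485.
Compare {W1, W2, W3, W4}: latency cost 275 + fixed 236 = 511.
Compare {W1, W2}: latency cost 405 + fixed 107 = 512.
Compare {W2, W3, W4}: latency cost 332 + fixed 195 = 527.
All other subsets cost ≥ 511. Minimum total cost: 485.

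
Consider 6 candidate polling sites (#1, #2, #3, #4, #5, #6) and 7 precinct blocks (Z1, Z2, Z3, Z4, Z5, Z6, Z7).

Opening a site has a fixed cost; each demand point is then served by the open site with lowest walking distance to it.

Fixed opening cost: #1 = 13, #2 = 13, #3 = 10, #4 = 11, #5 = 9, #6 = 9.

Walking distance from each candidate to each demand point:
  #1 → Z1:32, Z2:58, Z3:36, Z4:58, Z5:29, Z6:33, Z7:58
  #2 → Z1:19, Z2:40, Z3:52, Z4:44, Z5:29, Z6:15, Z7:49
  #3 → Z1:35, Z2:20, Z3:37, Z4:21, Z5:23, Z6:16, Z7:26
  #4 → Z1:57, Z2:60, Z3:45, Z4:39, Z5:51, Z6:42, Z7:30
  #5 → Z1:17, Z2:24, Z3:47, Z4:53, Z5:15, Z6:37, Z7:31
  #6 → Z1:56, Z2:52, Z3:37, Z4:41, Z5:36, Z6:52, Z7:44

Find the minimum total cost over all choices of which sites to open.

171

Open {#3, #5}: assign each demand point to its cheapest open site.
  Z1→#5 17, Z2→#3 20, Z3→#3 37, Z4→#3 21, Z5→#5 15, Z6→#3 16, Z7→#3 26
  walking distance 152, fixed 19 → total 171.
Compare {#3, #5, #6}: walking distance 152 + fixed 28 = 180.
Compare {#3, #4, #5}: walking distance 152 + fixed 30 = 182.
Compare {#1, #3, #5}: walking distance 151 + fixed 32 = 183.
All other subsets cost ≥ 180. Minimum total cost: 171.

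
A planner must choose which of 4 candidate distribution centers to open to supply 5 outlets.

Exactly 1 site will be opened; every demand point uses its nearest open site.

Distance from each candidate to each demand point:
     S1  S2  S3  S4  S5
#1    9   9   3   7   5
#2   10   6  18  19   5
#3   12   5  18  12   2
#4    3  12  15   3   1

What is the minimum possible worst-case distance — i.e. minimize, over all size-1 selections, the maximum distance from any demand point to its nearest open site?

Open {#1}.
  Farthest demand point is S1 at distance 9 (to #1); all others are ≤ 9.
With {#4} the worst case is 15.
With {#3} the worst case is 18.
No size-1 selection achieves below 9.

9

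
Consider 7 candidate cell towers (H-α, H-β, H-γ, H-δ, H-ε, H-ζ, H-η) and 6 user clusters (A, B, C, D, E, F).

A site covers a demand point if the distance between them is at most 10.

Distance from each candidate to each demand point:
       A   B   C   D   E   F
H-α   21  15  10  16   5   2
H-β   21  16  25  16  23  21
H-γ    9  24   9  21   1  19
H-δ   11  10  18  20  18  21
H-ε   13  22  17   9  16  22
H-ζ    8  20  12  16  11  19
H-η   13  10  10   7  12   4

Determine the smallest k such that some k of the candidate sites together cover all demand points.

2

Coverage sets (demand points within 10 of each site):
  H-α: {C, E, F}
  H-β: {}
  H-γ: {A, C, E}
  H-δ: {B}
  H-ε: {D}
  H-ζ: {A}
  H-η: {B, C, D, F}
No single site covers all 6 demand points.
But {H-γ, H-η} covers everything, so the minimum is 2.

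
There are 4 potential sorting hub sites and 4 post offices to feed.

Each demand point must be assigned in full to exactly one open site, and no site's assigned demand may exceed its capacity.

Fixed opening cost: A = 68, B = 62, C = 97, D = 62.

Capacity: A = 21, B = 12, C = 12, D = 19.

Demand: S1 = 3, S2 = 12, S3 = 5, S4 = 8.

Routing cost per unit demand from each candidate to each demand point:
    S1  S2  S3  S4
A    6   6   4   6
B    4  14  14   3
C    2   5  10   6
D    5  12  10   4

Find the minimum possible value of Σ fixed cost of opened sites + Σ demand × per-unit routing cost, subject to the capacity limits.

258

Open {A, B}; cheapest assignment that respects the capacities:
  A (cap 21, load 17): S2, S3 — cost 12×6 + 5×4 = 92
  B (cap 12, load 11): S1, S4 — cost 3×4 + 8×3 = 36
  Shipping 128, fixed 130 → total 258.
  Any other capacity-feasible assignment to {A, B} ships for at least 128.
Compare {A, D}: its best feasible assignment gives total 269.
Compare {A, C}: its best feasible assignment gives total 311.
Every other set of open sites that can feasibly serve all demand totals ≥ 269 even under its best assignment. Minimum: 258.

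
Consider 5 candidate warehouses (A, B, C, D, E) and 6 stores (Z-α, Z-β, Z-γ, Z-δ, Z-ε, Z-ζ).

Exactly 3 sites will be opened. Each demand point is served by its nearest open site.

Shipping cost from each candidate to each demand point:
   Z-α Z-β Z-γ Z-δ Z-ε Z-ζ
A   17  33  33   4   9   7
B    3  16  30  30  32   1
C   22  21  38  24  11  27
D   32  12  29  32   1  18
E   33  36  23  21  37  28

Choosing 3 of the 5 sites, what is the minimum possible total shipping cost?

Open {A, B, D}.
  Z-α→B 3, Z-β→D 12, Z-γ→D 29, Z-δ→A 4, Z-ε→D 1, Z-ζ→B 1  ⇒ total 50.
Compare {A, B, E}: total 56.
Compare {B, D, E}: total 61.
No size-3 selection does better; minimum is 50.

50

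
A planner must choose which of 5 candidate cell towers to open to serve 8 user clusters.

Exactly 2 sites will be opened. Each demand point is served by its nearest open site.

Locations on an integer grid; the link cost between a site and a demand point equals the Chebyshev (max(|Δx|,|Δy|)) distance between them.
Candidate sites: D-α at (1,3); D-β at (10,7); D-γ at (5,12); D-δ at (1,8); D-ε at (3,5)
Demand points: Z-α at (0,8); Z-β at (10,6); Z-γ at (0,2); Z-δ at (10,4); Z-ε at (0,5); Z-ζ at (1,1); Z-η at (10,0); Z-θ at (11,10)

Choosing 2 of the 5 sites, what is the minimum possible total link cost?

24

Open {D-α, D-β}.
  Z-α→D-α 5, Z-β→D-β 1, Z-γ→D-α 1, Z-δ→D-β 3, Z-ε→D-α 2, Z-ζ→D-α 2, Z-η→D-β 7, Z-θ→D-β 3  ⇒ total 24.
Compare {D-β, D-ε}: total 27.
Compare {D-β, D-δ}: total 31.
No size-2 selection does better; minimum is 24.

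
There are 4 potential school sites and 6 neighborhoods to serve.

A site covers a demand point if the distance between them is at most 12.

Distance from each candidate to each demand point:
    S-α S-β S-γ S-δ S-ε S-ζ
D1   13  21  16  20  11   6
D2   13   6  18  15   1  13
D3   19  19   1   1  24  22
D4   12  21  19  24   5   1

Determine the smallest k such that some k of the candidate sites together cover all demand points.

Coverage sets (demand points within 12 of each site):
  D1: {S-ε, S-ζ}
  D2: {S-β, S-ε}
  D3: {S-γ, S-δ}
  D4: {S-α, S-ε, S-ζ}
No 2 sites suffice: every size-2 union leaves at least one demand point uncovered.
But {D2, D3, D4} covers everything, so the minimum is 3.

3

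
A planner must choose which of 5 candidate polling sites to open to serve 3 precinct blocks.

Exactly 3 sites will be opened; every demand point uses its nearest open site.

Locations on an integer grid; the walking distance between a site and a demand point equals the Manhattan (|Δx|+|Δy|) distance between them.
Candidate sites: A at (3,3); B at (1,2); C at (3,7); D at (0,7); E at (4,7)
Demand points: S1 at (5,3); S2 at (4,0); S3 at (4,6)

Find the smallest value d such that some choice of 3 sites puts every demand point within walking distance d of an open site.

4

Open {A, B, C}.
  Farthest demand point is S2 at walking distance 4 (to A); all others are ≤ 4.
With {A, B, D} the worst case is 4.
With {A, B, E} the worst case is 4.
No size-3 selection achieves below 4.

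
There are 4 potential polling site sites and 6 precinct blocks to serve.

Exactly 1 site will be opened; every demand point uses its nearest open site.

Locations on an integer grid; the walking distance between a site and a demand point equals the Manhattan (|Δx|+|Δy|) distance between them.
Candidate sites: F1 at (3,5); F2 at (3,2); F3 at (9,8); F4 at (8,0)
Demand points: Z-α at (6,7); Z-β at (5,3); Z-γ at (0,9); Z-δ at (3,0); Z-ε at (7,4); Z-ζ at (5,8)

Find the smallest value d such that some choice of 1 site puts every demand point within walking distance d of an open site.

7

Open {F1}.
  Farthest demand point is Z-γ at walking distance 7 (to F1); all others are ≤ 7.
With {F2} the worst case is 10.
With {F3} the worst case is 14.
No size-1 selection achieves below 7.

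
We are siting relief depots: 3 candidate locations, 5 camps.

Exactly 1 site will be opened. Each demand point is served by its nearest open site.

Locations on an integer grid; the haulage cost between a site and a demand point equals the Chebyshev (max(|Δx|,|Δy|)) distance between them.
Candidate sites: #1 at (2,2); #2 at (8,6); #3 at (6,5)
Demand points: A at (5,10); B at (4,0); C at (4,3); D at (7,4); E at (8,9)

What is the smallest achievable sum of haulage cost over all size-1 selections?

Open {#3}.
  A→#3 5, B→#3 5, C→#3 2, D→#3 1, E→#3 4  ⇒ total 17.
Compare {#2}: total 19.
Compare {#1}: total 24.

17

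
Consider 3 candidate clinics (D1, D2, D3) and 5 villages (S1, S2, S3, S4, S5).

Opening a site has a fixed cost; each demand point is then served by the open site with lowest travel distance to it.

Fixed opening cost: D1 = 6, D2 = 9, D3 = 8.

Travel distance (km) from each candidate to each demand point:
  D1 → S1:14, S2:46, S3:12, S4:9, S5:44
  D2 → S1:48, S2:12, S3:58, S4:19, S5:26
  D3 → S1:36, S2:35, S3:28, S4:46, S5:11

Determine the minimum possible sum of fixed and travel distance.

81

Open {D1, D2, D3}: assign each demand point to its cheapest open site.
  S1→D1 14, S2→D2 12, S3→D1 12, S4→D1 9, S5→D3 11
  travel distance 58, fixed 23 → total 81.
Compare {D1, D2}: travel distance 73 + fixed 15 = 88.
Compare {D1, D3}: travel distance 81 + fixed 14 = 95.
Compare {D2, D3}: travel distance 106 + fixed 17 = 123.
All other subsets cost ≥ 88. Minimum total cost: 81.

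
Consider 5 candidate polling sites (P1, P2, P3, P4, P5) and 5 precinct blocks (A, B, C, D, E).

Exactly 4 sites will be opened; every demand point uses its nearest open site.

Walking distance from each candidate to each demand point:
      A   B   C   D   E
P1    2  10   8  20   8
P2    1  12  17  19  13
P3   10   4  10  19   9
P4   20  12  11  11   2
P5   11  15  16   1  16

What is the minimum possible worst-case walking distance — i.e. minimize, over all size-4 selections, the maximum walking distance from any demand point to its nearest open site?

Open {P1, P2, P3, P5}.
  Farthest demand point is C at walking distance 8 (to P1); all others are ≤ 8.
With {P1, P3, P4, P5} the worst case is 8.
With {P1, P2, P4, P5} the worst case is 10.
No size-4 selection achieves below 8.

8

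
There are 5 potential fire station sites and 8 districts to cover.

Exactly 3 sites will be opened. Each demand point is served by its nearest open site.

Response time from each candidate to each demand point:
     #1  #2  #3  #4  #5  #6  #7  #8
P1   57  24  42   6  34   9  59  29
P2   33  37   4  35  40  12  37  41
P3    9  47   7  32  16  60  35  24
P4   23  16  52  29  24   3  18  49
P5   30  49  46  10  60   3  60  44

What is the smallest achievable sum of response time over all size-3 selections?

99

Open {P1, P3, P4}.
  #1→P3 9, #2→P4 16, #3→P3 7, #4→P1 6, #5→P3 16, #6→P4 3, #7→P4 18, #8→P3 24  ⇒ total 99.
Compare {P3, P4, P5}: total 103.
Compare {P2, P3, P4}: total 119.
No size-3 selection does better; minimum is 99.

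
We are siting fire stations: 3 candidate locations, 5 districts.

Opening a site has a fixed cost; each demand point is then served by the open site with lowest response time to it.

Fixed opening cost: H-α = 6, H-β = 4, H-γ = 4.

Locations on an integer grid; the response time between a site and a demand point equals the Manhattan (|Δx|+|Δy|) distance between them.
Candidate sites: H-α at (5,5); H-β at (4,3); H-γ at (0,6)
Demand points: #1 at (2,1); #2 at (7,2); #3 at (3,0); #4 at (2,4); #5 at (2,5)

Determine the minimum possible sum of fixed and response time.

23

Open {H-β}: assign each demand point to its cheapest open site.
  #1→H-β 4, #2→H-β 4, #3→H-β 4, #4→H-β 3, #5→H-β 4
  response time 19, fixed 4 → total 23.
Compare {H-β, H-γ}: response time 18 + fixed 8 = 26.
Compare {H-α, H-β}: response time 18 + fixed 10 = 28.
Compare {H-α}: response time 26 + fixed 6 = 32.
All other subsets cost ≥ 26. Minimum total cost: 23.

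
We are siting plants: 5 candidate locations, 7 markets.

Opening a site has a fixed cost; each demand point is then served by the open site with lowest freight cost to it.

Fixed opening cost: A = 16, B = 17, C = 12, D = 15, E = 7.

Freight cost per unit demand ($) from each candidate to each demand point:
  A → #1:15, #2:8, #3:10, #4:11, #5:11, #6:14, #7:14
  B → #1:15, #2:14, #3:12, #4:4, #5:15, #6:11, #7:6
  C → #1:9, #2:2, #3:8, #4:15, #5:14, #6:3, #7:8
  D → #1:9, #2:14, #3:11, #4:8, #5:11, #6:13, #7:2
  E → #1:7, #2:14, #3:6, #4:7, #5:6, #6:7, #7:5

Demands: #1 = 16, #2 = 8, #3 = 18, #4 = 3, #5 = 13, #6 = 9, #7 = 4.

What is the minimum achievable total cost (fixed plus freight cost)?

Open {C, E}: assign each demand point to its cheapest open site.
  #1→E 16×7=112, #2→C 8×2=16, #3→E 18×6=108, #4→E 3×7=21, #5→E 13×6=78, #6→C 9×3=27, #7→E 4×5=20
  freight cost 382, fixed 19 → total 401.
Compare {C, D, E}: freight cost 370 + fixed 34 = 404.
Compare {B, C, E}: freight cost 373 + fixed 36 = 409.
Compare {B, C, D, E}: freight cost 361 + fixed 51 = 412.
All other subsets cost ≥ 404. Minimum total cost: 401.

401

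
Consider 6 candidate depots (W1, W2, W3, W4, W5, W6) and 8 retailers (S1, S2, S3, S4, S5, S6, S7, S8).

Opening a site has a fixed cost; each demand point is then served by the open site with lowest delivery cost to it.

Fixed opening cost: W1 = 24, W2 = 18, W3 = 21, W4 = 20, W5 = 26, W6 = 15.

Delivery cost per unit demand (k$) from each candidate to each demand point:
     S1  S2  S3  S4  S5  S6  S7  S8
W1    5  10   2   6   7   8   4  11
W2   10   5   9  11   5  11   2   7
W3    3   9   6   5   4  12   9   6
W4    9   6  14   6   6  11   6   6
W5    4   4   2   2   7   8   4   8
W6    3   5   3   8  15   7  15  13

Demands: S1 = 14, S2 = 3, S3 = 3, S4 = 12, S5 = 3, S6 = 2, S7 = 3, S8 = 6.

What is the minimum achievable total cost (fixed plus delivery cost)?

Open {W3, W5}: assign each demand point to its cheapest open site.
  S1→W3 14×3=42, S2→W5 3×4=12, S3→W5 3×2=6, S4→W5 12×2=24, S5→W3 3×4=12, S6→W5 2×8=16, S7→W5 3×4=12, S8→W3 6×6=36
  delivery cost 160, fixed 47 → total 207.
Compare {W2, W3, W5}: delivery cost 154 + fixed 65 = 219.
Compare {W5, W6}: delivery cost 179 + fixed 41 = 220.
Compare {W2, W5, W6}: delivery cost 161 + fixed 59 = 220.
All other subsets cost ≥ 219. Minimum total cost: 207.

207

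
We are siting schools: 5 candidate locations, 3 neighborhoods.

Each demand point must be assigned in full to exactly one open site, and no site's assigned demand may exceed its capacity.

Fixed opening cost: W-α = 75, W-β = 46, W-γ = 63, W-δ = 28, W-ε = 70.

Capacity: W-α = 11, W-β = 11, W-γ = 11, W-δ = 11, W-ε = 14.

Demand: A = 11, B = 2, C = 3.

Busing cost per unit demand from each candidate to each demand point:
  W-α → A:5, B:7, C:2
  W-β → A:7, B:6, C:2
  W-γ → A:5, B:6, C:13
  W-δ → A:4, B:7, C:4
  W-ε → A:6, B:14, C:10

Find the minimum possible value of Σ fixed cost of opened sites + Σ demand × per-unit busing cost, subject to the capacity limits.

Open {W-β, W-δ}; cheapest assignment that respects the capacities:
  W-β (cap 11, load 5): B, C — cost 2×6 + 3×2 = 18
  W-δ (cap 11, load 11): A — cost 11×4 = 44
  Shipping 62, fixed 74 → total 136.
  Any other capacity-feasible assignment to {W-β, W-δ} ships for at least 62.
Compare {W-α, W-δ}: its best feasible assignment gives total 167.
Compare {W-γ, W-δ}: its best feasible assignment gives total 172.
Every other set of open sites that can feasibly serve all demand totals ≥ 167 even under its best assignment. Minimum: 136.

136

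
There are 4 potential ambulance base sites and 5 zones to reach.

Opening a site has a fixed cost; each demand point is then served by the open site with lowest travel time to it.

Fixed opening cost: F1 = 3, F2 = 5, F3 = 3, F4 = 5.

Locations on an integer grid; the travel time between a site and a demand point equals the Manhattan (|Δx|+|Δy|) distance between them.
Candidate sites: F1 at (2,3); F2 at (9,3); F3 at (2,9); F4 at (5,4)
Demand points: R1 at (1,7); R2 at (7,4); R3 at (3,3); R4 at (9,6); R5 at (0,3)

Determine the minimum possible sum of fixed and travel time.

Open {F1, F2}: assign each demand point to its cheapest open site.
  R1→F1 5, R2→F2 3, R3→F1 1, R4→F2 3, R5→F1 2
  travel time 14, fixed 8 → total 22.
Compare {F1, F2, F3}: travel time 12 + fixed 11 = 23.
Compare {F1, F4}: travel time 16 + fixed 8 = 24.
Compare {F1, F3, F4}: travel time 14 + fixed 11 = 25.
All other subsets cost ≥ 23. Minimum total cost: 22.

22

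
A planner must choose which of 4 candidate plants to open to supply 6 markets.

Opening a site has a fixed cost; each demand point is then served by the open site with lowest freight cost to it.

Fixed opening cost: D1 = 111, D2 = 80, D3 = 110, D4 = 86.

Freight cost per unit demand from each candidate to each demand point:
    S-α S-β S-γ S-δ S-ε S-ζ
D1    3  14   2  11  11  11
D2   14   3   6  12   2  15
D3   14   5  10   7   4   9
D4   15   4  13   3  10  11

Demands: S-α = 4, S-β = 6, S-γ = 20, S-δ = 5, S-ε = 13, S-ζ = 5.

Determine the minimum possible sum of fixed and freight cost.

Open {D1, D2}: assign each demand point to its cheapest open site.
  S-α→D1 4×3=12, S-β→D2 6×3=18, S-γ→D1 20×2=40, S-δ→D1 5×11=55, S-ε→D2 13×2=26, S-ζ→D1 5×11=55
  freight cost 206, fixed 191 → total 397.
Compare {D2}: freight cost 355 + fixed 80 = 435.
Compare {D1, D3}: freight cost 214 + fixed 221 = 435.
Compare {D1, D2, D4}: freight cost 166 + fixed 277 = 443.
All other subsets cost ≥ 435. Minimum total cost: 397.

397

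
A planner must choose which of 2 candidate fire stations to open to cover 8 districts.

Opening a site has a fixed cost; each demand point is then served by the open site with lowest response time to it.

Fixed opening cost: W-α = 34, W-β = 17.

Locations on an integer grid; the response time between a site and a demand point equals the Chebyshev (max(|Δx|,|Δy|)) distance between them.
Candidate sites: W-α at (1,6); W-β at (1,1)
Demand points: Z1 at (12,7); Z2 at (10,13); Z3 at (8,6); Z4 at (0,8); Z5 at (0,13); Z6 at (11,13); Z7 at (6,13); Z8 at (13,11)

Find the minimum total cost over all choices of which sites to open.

Open {W-α}: assign each demand point to its cheapest open site.
  Z1→W-α 11, Z2→W-α 9, Z3→W-α 7, Z4→W-α 2, Z5→W-α 7, Z6→W-α 10, Z7→W-α 7, Z8→W-α 12
  response time 65, fixed 34 → total 99.
Compare {W-β}: response time 85 + fixed 17 = 102.
Compare {W-α, W-β}: response time 65 + fixed 51 = 116.

99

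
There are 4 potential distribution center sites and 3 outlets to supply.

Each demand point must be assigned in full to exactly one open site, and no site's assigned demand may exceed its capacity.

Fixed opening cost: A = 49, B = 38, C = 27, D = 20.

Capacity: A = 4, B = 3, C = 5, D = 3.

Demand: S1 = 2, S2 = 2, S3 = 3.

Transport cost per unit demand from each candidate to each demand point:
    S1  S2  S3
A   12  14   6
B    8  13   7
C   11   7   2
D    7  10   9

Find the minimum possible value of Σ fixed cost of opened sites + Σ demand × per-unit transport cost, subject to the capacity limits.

Open {C, D}; cheapest assignment that respects the capacities:
  C (cap 5, load 5): S2, S3 — cost 2×7 + 3×2 = 20
  D (cap 3, load 2): S1 — cost 2×7 = 14
  Shipping 34, fixed 47 → total 81.
  Any other capacity-feasible assignment to {C, D} ships for at least 34.
Compare {B, C}: its best feasible assignment gives total 101.
Compare {B, C, D}: its best feasible assignment gives total 119.
Every other set of open sites that can feasibly serve all demand totals ≥ 101 even under its best assignment. Minimum: 81.

81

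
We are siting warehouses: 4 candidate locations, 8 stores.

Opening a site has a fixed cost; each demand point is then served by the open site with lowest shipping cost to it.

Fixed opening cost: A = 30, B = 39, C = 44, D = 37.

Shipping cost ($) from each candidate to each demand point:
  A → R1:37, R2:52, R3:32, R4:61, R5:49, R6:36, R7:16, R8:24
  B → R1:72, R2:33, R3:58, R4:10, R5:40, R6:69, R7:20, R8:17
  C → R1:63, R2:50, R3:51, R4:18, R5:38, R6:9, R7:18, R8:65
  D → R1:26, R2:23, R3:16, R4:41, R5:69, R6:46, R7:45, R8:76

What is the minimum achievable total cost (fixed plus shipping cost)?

Open {B, D}: assign each demand point to its cheapest open site.
  R1→D 26, R2→D 23, R3→D 16, R4→B 10, R5→B 40, R6→D 46, R7→B 20, R8→B 17
  shipping cost 198, fixed 76 → total 274.
Compare {B, C, D}: shipping cost 157 + fixed 120 = 277.
Compare {A, C, D}: shipping cost 170 + fixed 111 = 281.
Compare {A, B}: shipping cost 221 + fixed 69 = 290.
All other subsets cost ≥ 277. Minimum total cost: 274.

274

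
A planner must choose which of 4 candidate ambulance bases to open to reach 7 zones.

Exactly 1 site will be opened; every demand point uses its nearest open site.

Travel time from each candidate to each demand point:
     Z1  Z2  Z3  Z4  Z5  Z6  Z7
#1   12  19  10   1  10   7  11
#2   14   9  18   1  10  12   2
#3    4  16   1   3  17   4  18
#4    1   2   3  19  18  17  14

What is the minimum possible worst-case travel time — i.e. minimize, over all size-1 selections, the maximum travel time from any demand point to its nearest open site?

18

Open {#2}.
  Farthest demand point is Z3 at travel time 18 (to #2); all others are ≤ 18.
With {#3} the worst case is 18.
With {#1} the worst case is 19.
No size-1 selection achieves below 18.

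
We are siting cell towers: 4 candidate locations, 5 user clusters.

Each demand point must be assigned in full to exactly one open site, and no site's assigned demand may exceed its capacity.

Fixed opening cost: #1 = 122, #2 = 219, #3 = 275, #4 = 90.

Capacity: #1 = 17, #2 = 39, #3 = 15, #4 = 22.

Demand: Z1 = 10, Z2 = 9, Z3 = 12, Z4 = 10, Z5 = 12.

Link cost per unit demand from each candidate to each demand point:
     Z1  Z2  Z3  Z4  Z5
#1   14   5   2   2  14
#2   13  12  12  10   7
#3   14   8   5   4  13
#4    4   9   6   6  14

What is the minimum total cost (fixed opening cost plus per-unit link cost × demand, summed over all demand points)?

Open {#2, #4}; cheapest assignment that respects the capacities:
  #2 (cap 39, load 31): Z2, Z4, Z5 — cost 9×12 + 10×10 + 12×7 = 292
  #4 (cap 22, load 22): Z1, Z3 — cost 10×4 + 12×6 = 112
  Shipping 404, fixed 309 → total 713.
  Any other capacity-feasible assignment to {#2, #4} ships for at least 404.
Compare {#1, #2, #4}: its best feasible assignment gives total 747.
Compare {#2, #3, #4}: its best feasible assignment gives total 928.
Every other set of open sites that can feasibly serve all demand totals ≥ 747 even under its best assignment. Minimum: 713.

713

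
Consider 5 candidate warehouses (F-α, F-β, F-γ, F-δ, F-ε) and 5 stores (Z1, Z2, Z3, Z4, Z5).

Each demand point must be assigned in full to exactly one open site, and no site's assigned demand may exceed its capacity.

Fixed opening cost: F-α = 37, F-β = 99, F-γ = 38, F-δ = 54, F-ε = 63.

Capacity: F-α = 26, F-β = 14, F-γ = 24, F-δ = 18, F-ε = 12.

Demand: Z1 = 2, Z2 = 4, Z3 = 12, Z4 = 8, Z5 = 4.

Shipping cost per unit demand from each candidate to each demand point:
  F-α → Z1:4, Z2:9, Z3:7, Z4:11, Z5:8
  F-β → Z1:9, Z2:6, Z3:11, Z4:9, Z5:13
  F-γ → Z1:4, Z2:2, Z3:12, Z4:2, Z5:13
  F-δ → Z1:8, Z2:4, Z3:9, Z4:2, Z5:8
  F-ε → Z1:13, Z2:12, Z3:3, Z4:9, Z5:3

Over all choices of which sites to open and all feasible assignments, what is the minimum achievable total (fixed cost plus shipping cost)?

Open {F-γ, F-ε}; cheapest assignment that respects the capacities:
  F-γ (cap 24, load 18): Z1, Z2, Z4, Z5 — cost 2×4 + 4×2 + 8×2 + 4×13 = 84
  F-ε (cap 12, load 12): Z3 — cost 12×3 = 36
  Shipping 120, fixed 101 → total 221.
  Any other capacity-feasible assignment to {F-γ, F-ε} ships for at least 120.
Compare {F-α, F-γ}: its best feasible assignment gives total 223.
Compare {F-δ, F-ε}: its best feasible assignment gives total 233.
Every other set of open sites that can feasibly serve all demand totals ≥ 223 even under its best assignment. Minimum: 221.

221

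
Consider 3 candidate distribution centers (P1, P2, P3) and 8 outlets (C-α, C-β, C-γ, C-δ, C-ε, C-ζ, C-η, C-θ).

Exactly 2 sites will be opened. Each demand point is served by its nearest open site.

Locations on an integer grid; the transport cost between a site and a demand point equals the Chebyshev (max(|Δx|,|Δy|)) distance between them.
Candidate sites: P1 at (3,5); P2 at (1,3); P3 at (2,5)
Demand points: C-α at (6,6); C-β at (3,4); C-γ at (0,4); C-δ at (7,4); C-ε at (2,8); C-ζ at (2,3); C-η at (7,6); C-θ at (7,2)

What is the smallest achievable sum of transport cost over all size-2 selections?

Open {P1, P2}.
  C-α→P1 3, C-β→P1 1, C-γ→P2 1, C-δ→P1 4, C-ε→P1 3, C-ζ→P2 1, C-η→P1 4, C-θ→P1 4  ⇒ total 21.
Compare {P1, P3}: total 23.
Compare {P2, P3}: total 25.

21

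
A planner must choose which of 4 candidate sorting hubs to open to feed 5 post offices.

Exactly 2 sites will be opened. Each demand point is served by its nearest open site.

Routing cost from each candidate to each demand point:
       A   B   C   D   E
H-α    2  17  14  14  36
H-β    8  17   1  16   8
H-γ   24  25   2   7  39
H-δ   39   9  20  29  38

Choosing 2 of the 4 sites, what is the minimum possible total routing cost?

41

Open {H-β, H-γ}.
  A→H-β 8, B→H-β 17, C→H-β 1, D→H-γ 7, E→H-β 8  ⇒ total 41.
Compare {H-α, H-β}: total 42.
Compare {H-β, H-δ}: total 42.
No size-2 selection does better; minimum is 41.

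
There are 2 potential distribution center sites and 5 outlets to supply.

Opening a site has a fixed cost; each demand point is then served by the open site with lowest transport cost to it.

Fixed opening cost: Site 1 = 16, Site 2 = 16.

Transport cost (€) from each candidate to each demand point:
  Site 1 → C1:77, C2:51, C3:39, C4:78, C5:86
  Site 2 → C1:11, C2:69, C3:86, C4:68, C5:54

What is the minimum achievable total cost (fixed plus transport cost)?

Open {Site 1, Site 2}: assign each demand point to its cheapest open site.
  C1→Site 2 11, C2→Site 1 51, C3→Site 1 39, C4→Site 2 68, C5→Site 2 54
  transport cost 223, fixed 32 → total 255.
Compare {Site 2}: transport cost 288 + fixed 16 = 304.
Compare {Site 1}: transport cost 331 + fixed 16 = 347.

255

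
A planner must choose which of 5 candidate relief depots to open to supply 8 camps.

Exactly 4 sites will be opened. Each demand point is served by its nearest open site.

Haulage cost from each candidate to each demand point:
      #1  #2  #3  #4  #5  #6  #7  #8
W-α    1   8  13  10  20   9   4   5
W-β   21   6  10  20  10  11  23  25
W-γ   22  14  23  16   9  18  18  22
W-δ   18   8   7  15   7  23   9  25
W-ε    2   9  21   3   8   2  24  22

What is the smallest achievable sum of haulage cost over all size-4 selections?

35

Open {W-α, W-β, W-δ, W-ε}.
  #1→W-α 1, #2→W-β 6, #3→W-δ 7, #4→W-ε 3, #5→W-δ 7, #6→W-ε 2, #7→W-α 4, #8→W-α 5  ⇒ total 35.
Compare {W-α, W-γ, W-δ, W-ε}: total 37.
Compare {W-α, W-β, W-γ, W-ε}: total 39.
No size-4 selection does better; minimum is 35.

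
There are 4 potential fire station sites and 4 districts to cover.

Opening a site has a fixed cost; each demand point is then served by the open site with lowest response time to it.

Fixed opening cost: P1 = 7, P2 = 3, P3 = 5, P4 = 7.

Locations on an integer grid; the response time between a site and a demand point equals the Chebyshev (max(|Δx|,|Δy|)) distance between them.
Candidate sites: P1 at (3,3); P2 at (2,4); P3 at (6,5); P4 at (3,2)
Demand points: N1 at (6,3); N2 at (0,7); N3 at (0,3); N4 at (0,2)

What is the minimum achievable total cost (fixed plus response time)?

14

Open {P2}: assign each demand point to its cheapest open site.
  N1→P2 4, N2→P2 3, N3→P2 2, N4→P2 2
  response time 11, fixed 3 → total 14.
Compare {P2, P3}: response time 9 + fixed 8 = 17.
Compare {P1}: response time 13 + fixed 7 = 20.
Compare {P1, P2}: response time 10 + fixed 10 = 20.
All other subsets cost ≥ 17. Minimum total cost: 14.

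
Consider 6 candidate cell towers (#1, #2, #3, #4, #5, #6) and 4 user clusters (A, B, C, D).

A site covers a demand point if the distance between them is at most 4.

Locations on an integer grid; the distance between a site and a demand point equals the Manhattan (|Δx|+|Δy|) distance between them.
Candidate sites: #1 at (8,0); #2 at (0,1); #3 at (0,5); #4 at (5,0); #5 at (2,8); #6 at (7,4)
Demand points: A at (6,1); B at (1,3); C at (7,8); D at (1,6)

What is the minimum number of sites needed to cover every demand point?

2

Coverage sets (demand points within 4 of each site):
  #1: {A}
  #2: {B}
  #3: {B, D}
  #4: {A}
  #5: {D}
  #6: {A, C}
No single site covers all 4 demand points.
But {#3, #6} covers everything, so the minimum is 2.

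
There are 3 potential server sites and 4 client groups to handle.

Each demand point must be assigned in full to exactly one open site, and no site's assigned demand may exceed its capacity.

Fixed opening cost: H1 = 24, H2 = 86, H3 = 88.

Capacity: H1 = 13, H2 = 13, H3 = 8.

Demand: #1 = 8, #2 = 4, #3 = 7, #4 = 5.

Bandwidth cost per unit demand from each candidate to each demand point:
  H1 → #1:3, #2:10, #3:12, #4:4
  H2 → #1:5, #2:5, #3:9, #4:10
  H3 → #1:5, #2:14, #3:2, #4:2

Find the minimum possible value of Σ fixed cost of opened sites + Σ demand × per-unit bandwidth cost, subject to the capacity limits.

237

Open {H1, H2}; cheapest assignment that respects the capacities:
  H1 (cap 13, load 13): #1, #4 — cost 8×3 + 5×4 = 44
  H2 (cap 13, load 11): #2, #3 — cost 4×5 + 7×9 = 83
  Shipping 127, fixed 110 → total 237.
  Any other capacity-feasible assignment to {H1, H2} ships for at least 127.
Compare {H1, H2, H3}: its best feasible assignment gives total 276.
Every other set of open sites that can feasibly serve all demand totals ≥ 276 even under its best assignment. Minimum: 237.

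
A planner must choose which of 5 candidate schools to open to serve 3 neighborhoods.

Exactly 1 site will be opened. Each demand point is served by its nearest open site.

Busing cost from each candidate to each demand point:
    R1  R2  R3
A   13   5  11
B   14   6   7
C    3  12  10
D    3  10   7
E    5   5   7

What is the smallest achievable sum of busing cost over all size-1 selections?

Open {E}.
  R1→E 5, R2→E 5, R3→E 7  ⇒ total 17.
Compare {D}: total 20.
Compare {C}: total 25.
No size-1 selection does better; minimum is 17.

17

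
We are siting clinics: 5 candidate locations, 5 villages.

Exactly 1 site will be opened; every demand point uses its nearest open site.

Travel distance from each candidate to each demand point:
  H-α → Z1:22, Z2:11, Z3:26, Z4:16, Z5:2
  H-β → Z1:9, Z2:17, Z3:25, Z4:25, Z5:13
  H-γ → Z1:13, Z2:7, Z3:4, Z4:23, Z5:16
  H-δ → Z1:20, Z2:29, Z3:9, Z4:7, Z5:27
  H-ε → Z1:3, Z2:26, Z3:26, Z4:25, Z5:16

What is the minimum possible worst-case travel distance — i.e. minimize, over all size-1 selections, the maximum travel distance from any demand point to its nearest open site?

23

Open {H-γ}.
  Farthest demand point is Z4 at travel distance 23 (to H-γ); all others are ≤ 23.
With {H-β} the worst case is 25.
With {H-α} the worst case is 26.
No size-1 selection achieves below 23.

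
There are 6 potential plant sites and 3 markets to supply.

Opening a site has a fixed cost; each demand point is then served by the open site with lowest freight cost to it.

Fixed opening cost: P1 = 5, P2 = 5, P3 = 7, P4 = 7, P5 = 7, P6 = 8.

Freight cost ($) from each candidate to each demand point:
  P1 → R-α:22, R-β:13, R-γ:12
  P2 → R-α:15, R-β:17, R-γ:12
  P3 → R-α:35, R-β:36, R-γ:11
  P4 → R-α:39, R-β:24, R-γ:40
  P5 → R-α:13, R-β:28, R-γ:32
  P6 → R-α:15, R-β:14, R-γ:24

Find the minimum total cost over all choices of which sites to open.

Open {P2}: assign each demand point to its cheapest open site.
  R-α→P2 15, R-β→P2 17, R-γ→P2 12
  freight cost 44, fixed 5 → total 49.
Compare {P1, P2}: freight cost 40 + fixed 10 = 50.
Compare {P1, P5}: freight cost 38 + fixed 12 = 50.
Compare {P1}: freight cost 47 + fixed 5 = 52.
All other subsets cost ≥ 50. Minimum total cost: 49.

49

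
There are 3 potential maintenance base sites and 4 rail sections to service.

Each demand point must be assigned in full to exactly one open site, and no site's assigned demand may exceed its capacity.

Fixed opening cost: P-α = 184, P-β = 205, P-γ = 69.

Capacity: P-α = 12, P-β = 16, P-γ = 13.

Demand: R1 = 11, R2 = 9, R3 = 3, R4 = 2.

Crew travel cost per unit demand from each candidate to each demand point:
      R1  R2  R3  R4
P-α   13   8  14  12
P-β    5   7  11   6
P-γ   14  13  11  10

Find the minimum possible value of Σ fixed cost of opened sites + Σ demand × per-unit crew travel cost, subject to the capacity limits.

Open {P-β, P-γ}; cheapest assignment that respects the capacities:
  P-β (cap 16, load 16): R1, R3, R4 — cost 11×5 + 3×11 + 2×6 = 100
  P-γ (cap 13, load 9): R2 — cost 9×13 = 117
  Shipping 217, fixed 274 → total 491.
  Any other capacity-feasible assignment to {P-β, P-γ} ships for at least 217.
Compare {P-α, P-γ}: its best feasible assignment gives total 541.
Compare {P-α, P-β}: its best feasible assignment gives total 561.
Every other set of open sites that can feasibly serve all demand totals ≥ 541 even under its best assignment. Minimum: 491.

491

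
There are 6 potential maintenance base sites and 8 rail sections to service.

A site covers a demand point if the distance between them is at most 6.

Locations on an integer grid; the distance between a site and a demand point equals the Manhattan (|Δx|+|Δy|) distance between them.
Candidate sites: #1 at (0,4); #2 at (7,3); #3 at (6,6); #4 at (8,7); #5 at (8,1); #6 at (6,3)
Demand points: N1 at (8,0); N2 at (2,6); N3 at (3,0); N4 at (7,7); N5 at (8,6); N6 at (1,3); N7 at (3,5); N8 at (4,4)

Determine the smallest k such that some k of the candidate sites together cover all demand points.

2

Coverage sets (demand points within 6 of each site):
  #1: {N2, N6, N7, N8}
  #2: {N1, N4, N5, N6, N7, N8}
  #3: {N2, N4, N5, N7, N8}
  #4: {N4, N5}
  #5: {N1, N3, N5}
  #6: {N1, N3, N4, N5, N6, N7, N8}
No single site covers all 8 demand points.
But {#1, #6} covers everything, so the minimum is 2.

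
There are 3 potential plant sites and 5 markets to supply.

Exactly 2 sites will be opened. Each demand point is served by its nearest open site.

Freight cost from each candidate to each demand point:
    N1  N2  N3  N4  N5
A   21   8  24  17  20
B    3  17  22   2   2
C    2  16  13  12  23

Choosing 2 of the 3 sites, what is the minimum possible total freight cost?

Open {B, C}.
  N1→C 2, N2→C 16, N3→C 13, N4→B 2, N5→B 2  ⇒ total 35.
Compare {A, B}: total 37.
Compare {A, C}: total 55.

35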